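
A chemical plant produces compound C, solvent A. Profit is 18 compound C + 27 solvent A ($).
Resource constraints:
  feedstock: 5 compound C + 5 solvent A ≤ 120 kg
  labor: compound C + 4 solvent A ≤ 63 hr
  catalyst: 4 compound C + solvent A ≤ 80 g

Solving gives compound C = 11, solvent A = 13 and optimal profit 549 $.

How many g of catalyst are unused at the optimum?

23

catalyst used = 4·11 + 1·13 = 57; slack = 80 − 57 = 23.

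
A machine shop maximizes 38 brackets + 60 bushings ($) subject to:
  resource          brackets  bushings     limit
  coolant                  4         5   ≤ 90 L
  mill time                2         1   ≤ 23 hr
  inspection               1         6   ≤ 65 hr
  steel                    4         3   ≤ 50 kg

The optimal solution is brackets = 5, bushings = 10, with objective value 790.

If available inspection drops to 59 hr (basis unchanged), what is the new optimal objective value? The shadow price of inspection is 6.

Δb = -6, so new z* = 790 + (6)·(-6) = 790 − 36 = 754.

754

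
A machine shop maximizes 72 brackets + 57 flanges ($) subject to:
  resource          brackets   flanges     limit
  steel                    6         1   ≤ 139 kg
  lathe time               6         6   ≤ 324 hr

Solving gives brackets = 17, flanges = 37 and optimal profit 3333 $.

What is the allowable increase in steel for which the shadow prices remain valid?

185

Binding constraints: steel, lathe time. The basis is B = [[6,1],[6,6]] with det 30.
Per unit increase in steel, x* moves by d = (0.2, -0.2).
The basis stays optimal until flanges reaches 0; allowable increase = 185 kg.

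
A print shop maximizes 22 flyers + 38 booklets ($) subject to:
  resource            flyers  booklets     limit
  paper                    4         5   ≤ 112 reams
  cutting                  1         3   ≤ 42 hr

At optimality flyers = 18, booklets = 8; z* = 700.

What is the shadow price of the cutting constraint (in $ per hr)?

6

Check each constraint at x*: paper 112/112 (tight); cutting 42/42 (tight).
The binding rows give the dual system: 4·y_paper + 1·y_cutting = 22 and 5·y_paper + 3·y_cutting = 38.
→ y_paper = 4 and y_cutting = 6.
Shadow price of cutting = 6.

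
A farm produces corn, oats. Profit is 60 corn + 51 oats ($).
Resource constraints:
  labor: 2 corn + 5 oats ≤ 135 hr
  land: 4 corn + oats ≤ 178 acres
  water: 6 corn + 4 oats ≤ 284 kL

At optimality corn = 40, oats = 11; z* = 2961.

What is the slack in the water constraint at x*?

water used = 6·40 + 4·11 = 284; slack = 284 − 284 = 0.

0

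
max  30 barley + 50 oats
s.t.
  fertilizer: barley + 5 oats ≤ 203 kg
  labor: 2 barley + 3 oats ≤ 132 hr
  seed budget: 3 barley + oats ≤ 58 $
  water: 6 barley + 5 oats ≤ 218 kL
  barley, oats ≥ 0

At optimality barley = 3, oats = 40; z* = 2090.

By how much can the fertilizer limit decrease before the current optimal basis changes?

Binding constraints: fertilizer, water. The basis is B = [[1,5],[6,5]] with det -25.
Per unit decrease in fertilizer, x* moves by d = (0.2, -0.24).
The basis stays optimal until seed budget becomes binding; allowable decrease = 25 kg.

25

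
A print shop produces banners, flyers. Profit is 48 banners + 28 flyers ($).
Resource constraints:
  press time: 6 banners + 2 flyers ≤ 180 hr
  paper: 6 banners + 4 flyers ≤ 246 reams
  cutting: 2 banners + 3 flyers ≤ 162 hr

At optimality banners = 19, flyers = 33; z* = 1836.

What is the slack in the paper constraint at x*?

0

paper used = 6·19 + 4·33 = 246; slack = 246 − 246 = 0.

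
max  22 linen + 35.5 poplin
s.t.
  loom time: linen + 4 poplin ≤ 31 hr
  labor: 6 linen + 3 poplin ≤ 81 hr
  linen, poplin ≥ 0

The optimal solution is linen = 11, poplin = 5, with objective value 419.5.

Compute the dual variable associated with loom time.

7

Check each constraint at x*: loom time 31/31 (tight); labor 81/81 (tight).
From A_Bᵀ y = c: 1·y_loom time + 6·y_labor = 22; 4·y_loom time + 3·y_labor = 35.5.
This yields shadow prices y_loom time = 7, y_labor = 2.5.
Shadow price of loom time = 7.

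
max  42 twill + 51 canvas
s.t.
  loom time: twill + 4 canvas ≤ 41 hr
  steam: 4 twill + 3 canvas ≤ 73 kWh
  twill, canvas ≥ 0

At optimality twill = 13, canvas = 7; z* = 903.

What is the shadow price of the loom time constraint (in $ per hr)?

6

Check each constraint at x*: loom time 41/41 (tight); steam 73/73 (tight).
From A_Bᵀ y = c: 1·y_loom time + 4·y_steam = 42; 4·y_loom time + 3·y_steam = 51.
→ y_loom time = 6 and y_steam = 9.
Shadow price of loom time = 6.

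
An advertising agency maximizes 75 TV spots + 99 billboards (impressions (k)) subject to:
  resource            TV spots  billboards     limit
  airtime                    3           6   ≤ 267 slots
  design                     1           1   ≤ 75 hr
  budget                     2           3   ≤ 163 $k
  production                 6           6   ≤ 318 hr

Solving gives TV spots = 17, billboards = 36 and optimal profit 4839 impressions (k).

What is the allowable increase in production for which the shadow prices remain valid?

Binding constraints: airtime, production. The basis is B = [[3,6],[6,6]] with det -18.
Per unit increase in production, x* moves by d = (0.3333, -0.1667).
The basis stays optimal until budget becomes binding; allowable increase = 126 hr.

126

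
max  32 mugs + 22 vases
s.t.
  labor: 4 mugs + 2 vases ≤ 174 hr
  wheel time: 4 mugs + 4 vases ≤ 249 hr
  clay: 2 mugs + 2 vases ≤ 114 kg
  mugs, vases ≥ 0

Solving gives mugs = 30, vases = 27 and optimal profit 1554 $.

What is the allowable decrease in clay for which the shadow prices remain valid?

Binding constraints: labor, clay. The basis is B = [[4,2],[2,2]] with det 4.
Per unit decrease in clay, x* moves by d = (0.5, -1).
The basis stays optimal until vases reaches 0; allowable decrease = 27 kg.

27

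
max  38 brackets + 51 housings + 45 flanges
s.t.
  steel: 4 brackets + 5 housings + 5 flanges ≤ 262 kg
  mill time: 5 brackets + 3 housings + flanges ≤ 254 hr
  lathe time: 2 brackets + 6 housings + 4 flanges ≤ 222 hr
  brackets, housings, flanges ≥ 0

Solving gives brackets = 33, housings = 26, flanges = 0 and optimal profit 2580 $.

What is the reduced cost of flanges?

At the optimum: steel uses 262 of 262 (binding); mill time uses 243 of 254 (slack = 11); lathe time uses 222 of 222 (binding).
By complementary slackness, y = 0 for the non-binding constraint.
The binding rows give the dual system: 4·y_steel + 2·y_lathe time = 38 and 5·y_steel + 6·y_lathe time = 51.
This yields shadow prices y_steel = 9, y_lathe time = 1.
Reduced cost of flanges: c₃ − yᵀa₃ = 45 − (9·5 + 1·4) = 45 − 49 = -4.

-4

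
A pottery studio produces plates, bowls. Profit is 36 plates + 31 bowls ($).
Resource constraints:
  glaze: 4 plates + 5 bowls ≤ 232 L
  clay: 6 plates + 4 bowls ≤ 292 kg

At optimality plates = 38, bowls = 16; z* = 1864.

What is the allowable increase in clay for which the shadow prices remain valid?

Binding constraints: glaze, clay. The basis is B = [[4,5],[6,4]] with det -14.
Per unit increase in clay, x* moves by d = (0.3571, -0.2857).
The basis stays optimal until bowls reaches 0; allowable increase = 56 kg.

56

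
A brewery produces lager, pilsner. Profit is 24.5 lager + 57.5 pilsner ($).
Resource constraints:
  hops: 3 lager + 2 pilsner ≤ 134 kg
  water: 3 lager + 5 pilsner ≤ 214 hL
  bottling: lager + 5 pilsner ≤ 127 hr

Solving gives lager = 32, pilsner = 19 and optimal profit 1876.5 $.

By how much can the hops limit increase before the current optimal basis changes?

29.9

Binding constraints: hops, bottling. The basis is B = [[3,2],[1,5]] with det 13.
Per unit increase in hops, x* moves by d = (0.3846, -0.0769).
The basis stays optimal until water becomes binding; allowable increase = 29.9 kg.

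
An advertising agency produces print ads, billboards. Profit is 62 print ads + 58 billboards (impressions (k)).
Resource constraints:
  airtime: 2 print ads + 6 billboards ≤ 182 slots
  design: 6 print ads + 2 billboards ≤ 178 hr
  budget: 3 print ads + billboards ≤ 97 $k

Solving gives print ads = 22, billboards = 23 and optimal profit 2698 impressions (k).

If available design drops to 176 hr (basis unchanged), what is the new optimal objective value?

Binding: airtime and design. Non-binding: budget (8 unused).
By complementary slackness, y = 0 for the non-binding constraint.
Dual feasibility on the basic columns requires 2·y_airtime + 6·y_design = 62, 6·y_airtime + 2·y_design = 58.
→ y_airtime = 7 and y_design = 8.
Δz = y_design·Δb = 8 × (-2) = -16, so new z* = 2698 − 16 = 2682.

2682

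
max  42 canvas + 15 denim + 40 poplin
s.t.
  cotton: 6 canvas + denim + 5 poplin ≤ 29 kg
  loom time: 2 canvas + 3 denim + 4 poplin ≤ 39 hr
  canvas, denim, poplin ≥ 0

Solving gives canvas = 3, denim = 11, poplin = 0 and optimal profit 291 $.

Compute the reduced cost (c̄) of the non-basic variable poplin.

At the optimum: cotton uses 29 of 29 (binding); loom time uses 39 of 39 (binding).
From A_Bᵀ y = c: 6·y_cotton + 2·y_loom time = 42; 1·y_cotton + 3·y_loom time = 15.
This yields shadow prices y_cotton = 6, y_loom time = 3.
Reduced cost of poplin: c₃ − yᵀa₃ = 40 − (6·5 + 3·4) = 40 − 42 = -2.

-2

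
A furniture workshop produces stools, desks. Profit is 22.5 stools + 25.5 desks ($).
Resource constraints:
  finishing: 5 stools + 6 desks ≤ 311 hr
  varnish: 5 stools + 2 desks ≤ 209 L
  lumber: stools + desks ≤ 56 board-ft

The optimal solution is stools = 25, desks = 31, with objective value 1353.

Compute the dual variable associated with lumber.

Binding: finishing and lumber. Non-binding: varnish (22 unused).
Since varnish is not tight, its dual is 0.
The binding rows give the dual system: 5·y_finishing + 1·y_lumber = 22.5 and 6·y_finishing + 1·y_lumber = 25.5.
This yields shadow prices y_finishing = 3, y_lumber = 7.5.
Shadow price of lumber = 7.5.

7.5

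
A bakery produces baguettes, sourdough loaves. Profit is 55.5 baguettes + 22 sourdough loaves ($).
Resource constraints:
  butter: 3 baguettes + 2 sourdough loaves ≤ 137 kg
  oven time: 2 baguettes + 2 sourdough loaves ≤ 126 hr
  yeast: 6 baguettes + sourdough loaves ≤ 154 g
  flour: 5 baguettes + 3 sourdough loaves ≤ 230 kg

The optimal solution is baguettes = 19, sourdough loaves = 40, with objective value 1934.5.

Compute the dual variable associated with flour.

Check each constraint at x*: butter 137/137 (tight); oven time 118/126 (slack 8); yeast 154/154 (tight); flour 215/230 (slack 15).
Since oven time, flour are not tight, their duals are 0.
Dual feasibility on the basic columns requires 3·y_butter + 6·y_yeast = 55.5, 2·y_butter + 1·y_yeast = 22.
This yields shadow prices y_butter = 8.5, y_yeast = 5.
Shadow price of flour = 0.

0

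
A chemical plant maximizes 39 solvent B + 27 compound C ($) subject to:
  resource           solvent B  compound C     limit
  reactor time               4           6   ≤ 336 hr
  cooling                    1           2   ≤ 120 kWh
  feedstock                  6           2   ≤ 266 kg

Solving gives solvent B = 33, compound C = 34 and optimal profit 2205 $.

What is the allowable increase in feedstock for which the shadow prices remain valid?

238

Binding constraints: reactor time, feedstock. The basis is B = [[4,6],[6,2]] with det -28.
Per unit increase in feedstock, x* moves by d = (0.2143, -0.1429).
The basis stays optimal until compound C reaches 0; allowable increase = 238 kg.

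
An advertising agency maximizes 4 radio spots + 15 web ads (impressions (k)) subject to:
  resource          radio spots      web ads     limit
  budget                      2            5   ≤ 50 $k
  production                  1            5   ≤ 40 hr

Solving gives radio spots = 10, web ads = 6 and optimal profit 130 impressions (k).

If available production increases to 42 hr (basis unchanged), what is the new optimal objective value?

134

Check each constraint at x*: budget 50/50 (tight); production 40/40 (tight).
From A_Bᵀ y = c: 2·y_budget + 1·y_production = 4; 5·y_budget + 5·y_production = 15.
This yields shadow prices y_budget = 1, y_production = 2.
Δz = y_production·Δb = 2 × (2) = 4, so new z* = 130 + 4 = 134.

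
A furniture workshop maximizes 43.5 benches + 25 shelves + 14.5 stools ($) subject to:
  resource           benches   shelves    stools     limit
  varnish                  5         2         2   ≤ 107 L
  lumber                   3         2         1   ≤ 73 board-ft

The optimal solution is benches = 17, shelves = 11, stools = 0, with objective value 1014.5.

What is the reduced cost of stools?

-1

Check each constraint at x*: varnish 107/107 (tight); lumber 73/73 (tight).
From A_Bᵀ y = c: 5·y_varnish + 3·y_lumber = 43.5; 2·y_varnish + 2·y_lumber = 25.
→ y_varnish = 3 and y_lumber = 9.5.
Reduced cost of stools: c₃ − yᵀa₃ = 14.5 − (3·2 + 9.5·1) = 14.5 − 15.5 = -1.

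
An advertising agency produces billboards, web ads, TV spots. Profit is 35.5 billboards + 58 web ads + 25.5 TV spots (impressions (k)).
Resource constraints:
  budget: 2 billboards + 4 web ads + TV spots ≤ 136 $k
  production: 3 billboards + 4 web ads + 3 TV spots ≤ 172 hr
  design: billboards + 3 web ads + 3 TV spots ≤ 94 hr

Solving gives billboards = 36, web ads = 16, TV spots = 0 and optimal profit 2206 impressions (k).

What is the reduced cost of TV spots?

-2

Check each constraint at x*: budget 136/136 (tight); production 172/172 (tight); design 84/94 (slack 10).
Slack constraints have shadow price 0 (complementary slackness).
From A_Bᵀ y = c: 2·y_budget + 3·y_production = 35.5; 4·y_budget + 4·y_production = 58.
→ y_budget = 8 and y_production = 6.5.
Reduced cost of TV spots: c₃ − yᵀa₃ = 25.5 − (8·1 + 6.5·3) = 25.5 − 27.5 = -2.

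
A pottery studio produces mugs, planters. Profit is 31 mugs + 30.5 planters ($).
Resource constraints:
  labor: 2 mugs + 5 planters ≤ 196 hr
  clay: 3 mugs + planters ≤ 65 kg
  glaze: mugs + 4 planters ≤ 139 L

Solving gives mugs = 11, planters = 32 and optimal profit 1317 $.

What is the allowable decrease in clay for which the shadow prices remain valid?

Binding constraints: clay, glaze. The basis is B = [[3,1],[1,4]] with det 11.
Per unit decrease in clay, x* moves by d = (-0.3636, 0.0909).
The basis stays optimal until mugs reaches 0; allowable decrease = 30.25 kg.

30.25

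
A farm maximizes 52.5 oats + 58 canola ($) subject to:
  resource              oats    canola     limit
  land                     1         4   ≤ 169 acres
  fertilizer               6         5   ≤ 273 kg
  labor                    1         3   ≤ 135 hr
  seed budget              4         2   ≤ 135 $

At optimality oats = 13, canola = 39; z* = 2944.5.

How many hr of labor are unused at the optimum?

labor used = 1·13 + 3·39 = 130; slack = 135 − 130 = 5.

5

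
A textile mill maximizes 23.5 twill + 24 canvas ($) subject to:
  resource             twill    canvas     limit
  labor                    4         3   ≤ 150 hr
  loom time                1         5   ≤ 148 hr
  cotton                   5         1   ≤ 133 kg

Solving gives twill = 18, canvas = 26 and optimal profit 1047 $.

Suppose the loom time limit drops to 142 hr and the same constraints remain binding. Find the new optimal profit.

1038

Check each constraint at x*: labor 150/150 (tight); loom time 148/148 (tight); cotton 116/133 (slack 17).
Since cotton is not tight, its dual is 0.
From A_Bᵀ y = c: 4·y_labor + 1·y_loom time = 23.5; 3·y_labor + 5·y_loom time = 24.
This yields shadow prices y_labor = 5.5, y_loom time = 1.5.
Δz = y_loom time·Δb = 1.5 × (-6) = -9, so new z* = 1047 − 9 = 1038.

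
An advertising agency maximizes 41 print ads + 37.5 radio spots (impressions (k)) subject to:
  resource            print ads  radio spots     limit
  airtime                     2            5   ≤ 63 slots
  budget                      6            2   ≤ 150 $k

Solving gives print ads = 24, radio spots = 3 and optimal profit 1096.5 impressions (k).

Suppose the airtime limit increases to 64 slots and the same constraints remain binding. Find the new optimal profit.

Check each constraint at x*: airtime 63/63 (tight); budget 150/150 (tight).
The binding rows give the dual system: 2·y_airtime + 6·y_budget = 41 and 5·y_airtime + 2·y_budget = 37.5.
Solving: y_airtime = 5.5, y_budget = 5.
Δz = y_airtime·Δb = 5.5 × (1) = 5.5, so new z* = 1096.5 + 5.5 = 1102.

1102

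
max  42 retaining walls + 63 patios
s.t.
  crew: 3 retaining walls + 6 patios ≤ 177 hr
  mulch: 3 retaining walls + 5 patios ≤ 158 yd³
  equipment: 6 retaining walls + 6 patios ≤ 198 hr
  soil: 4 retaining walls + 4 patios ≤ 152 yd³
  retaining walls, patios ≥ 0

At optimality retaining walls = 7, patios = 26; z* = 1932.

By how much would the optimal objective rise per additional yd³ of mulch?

0

Check each constraint at x*: crew 177/177 (tight); mulch 151/158 (slack 7); equipment 198/198 (tight); soil 132/152 (slack 20).
Slack constraints have shadow price 0 (complementary slackness).
From A_Bᵀ y = c: 3·y_crew + 6·y_equipment = 42; 6·y_crew + 6·y_equipment = 63.
→ y_crew = 7 and y_equipment = 3.5.
Shadow price of mulch = 0.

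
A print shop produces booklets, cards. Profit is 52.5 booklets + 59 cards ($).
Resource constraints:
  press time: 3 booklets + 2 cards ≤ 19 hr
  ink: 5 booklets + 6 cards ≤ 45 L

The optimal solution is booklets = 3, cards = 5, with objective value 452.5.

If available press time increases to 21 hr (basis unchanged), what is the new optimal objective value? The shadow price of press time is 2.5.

457.5

Δb = 2, so new z* = 452.5 + (2.5)·(2) = 452.5 + 5 = 457.5.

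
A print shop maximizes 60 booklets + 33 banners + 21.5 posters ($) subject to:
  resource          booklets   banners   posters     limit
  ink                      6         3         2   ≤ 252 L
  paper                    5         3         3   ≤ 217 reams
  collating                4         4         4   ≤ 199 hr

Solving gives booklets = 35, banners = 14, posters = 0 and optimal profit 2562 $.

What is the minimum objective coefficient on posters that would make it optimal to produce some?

28

Binding: ink and paper. Non-binding: collating (3 unused).
By complementary slackness, y = 0 for the non-binding constraint.
Dual feasibility on the basic columns requires 6·y_ink + 5·y_paper = 60, 3·y_ink + 3·y_paper = 33.
→ y_ink = 5 and y_paper = 6.
posters enters the basis when its profit ≥ yᵀa₃ = 5·2 + 6·3 = 28.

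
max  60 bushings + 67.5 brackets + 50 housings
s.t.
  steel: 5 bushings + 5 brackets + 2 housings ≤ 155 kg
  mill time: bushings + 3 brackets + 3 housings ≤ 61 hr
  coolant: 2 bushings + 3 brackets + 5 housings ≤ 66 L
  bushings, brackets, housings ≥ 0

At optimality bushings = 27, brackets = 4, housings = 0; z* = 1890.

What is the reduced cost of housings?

-5.5

At the optimum: steel uses 155 of 155 (binding); mill time uses 39 of 61 (slack = 22); coolant uses 66 of 66 (binding).
Slack constraints have shadow price 0 (complementary slackness).
From A_Bᵀ y = c: 5·y_steel + 2·y_coolant = 60; 5·y_steel + 3·y_coolant = 67.5.
This yields shadow prices y_steel = 9, y_coolant = 7.5.
Reduced cost of housings: c₃ − yᵀa₃ = 50 − (9·2 + 7.5·5) = 50 − 55.5 = -5.5.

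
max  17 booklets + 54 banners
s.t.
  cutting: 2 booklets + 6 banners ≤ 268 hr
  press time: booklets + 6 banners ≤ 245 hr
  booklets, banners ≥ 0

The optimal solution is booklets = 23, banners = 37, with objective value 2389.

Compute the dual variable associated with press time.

1

At the optimum: cutting uses 268 of 268 (binding); press time uses 245 of 245 (binding).
The binding rows give the dual system: 2·y_cutting + 1·y_press time = 17 and 6·y_cutting + 6·y_press time = 54.
This yields shadow prices y_cutting = 8, y_press time = 1.
Shadow price of press time = 1.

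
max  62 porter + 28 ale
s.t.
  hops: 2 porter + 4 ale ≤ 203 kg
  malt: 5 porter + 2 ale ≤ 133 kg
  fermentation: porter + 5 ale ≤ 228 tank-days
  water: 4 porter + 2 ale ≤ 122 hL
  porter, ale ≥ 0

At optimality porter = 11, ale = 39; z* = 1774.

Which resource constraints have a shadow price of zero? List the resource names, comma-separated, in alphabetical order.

hops: 178/203 (slack 25)
malt: 133/133 (binding)
fermentation: 206/228 (slack 22)
water: 122/122 (binding)
By complementary slackness, a constraint with positive slack has shadow price 0 → fermentation, hops.

fermentation, hops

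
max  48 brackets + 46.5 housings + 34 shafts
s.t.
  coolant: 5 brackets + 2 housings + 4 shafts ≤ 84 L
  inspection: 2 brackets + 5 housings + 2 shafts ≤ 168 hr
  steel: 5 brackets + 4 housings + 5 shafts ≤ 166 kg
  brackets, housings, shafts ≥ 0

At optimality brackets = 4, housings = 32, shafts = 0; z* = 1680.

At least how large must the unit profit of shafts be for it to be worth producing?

Check each constraint at x*: coolant 84/84 (tight); inspection 168/168 (tight); steel 148/166 (slack 18).
Since steel is not tight, its dual is 0.
From A_Bᵀ y = c: 5·y_coolant + 2·y_inspection = 48; 2·y_coolant + 5·y_inspection = 46.5.
This yields shadow prices y_coolant = 7, y_inspection = 6.5.
shafts enters the basis when its profit ≥ yᵀa₃ = 7·4 + 6.5·2 = 41.

41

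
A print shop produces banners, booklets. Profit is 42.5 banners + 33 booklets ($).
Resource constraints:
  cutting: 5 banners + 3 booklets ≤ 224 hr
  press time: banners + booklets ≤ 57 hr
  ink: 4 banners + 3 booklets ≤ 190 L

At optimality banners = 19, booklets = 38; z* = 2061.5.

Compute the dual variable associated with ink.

9.5

Binding: press time and ink. Non-binding: cutting (15 unused).
Since cutting is not tight, its dual is 0.
The binding rows give the dual system: 1·y_press time + 4·y_ink = 42.5 and 1·y_press time + 3·y_ink = 33.
→ y_press time = 4.5 and y_ink = 9.5.
Shadow price of ink = 9.5.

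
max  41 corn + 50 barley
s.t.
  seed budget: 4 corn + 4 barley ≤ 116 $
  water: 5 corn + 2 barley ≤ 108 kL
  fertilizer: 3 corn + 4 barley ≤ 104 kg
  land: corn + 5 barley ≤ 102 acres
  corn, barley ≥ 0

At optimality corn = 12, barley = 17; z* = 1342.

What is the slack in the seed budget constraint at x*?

seed budget used = 4·12 + 4·17 = 116; slack = 116 − 116 = 0.

0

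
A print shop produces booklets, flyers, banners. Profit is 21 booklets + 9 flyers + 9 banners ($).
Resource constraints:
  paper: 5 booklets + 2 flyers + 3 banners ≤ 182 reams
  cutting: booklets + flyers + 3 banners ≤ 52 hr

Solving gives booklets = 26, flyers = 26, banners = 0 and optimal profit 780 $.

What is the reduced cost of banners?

-6

Both paper and cutting are binding at x*.
From A_Bᵀ y = c: 5·y_paper + 1·y_cutting = 21; 2·y_paper + 1·y_cutting = 9.
→ y_paper = 4 and y_cutting = 1.
Reduced cost of banners: c₃ − yᵀa₃ = 9 − (4·3 + 1·3) = 9 − 15 = -6.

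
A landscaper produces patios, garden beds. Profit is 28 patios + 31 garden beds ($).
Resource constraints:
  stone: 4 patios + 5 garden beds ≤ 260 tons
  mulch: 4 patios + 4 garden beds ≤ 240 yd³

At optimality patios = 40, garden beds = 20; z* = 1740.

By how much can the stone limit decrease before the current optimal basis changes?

20

Binding constraints: stone, mulch. The basis is B = [[4,5],[4,4]] with det -4.
Per unit decrease in stone, x* moves by d = (1, -1).
The basis stays optimal until garden beds reaches 0; allowable decrease = 20 tons.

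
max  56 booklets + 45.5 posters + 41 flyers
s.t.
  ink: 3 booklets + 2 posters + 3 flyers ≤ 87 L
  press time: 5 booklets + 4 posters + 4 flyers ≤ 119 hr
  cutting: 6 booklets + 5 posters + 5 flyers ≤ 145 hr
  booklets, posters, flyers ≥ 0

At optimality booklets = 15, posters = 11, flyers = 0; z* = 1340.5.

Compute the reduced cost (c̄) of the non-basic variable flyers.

-4.5

Check each constraint at x*: ink 67/87 (slack 20); press time 119/119 (tight); cutting 145/145 (tight).
By complementary slackness, y = 0 for the non-binding constraint.
The binding rows give the dual system: 5·y_press time + 6·y_cutting = 56 and 4·y_press time + 5·y_cutting = 45.5.
→ y_press time = 7 and y_cutting = 3.5.
Reduced cost of flyers: c₃ − yᵀa₃ = 41 − (7·4 + 3.5·5) = 41 − 45.5 = -4.5.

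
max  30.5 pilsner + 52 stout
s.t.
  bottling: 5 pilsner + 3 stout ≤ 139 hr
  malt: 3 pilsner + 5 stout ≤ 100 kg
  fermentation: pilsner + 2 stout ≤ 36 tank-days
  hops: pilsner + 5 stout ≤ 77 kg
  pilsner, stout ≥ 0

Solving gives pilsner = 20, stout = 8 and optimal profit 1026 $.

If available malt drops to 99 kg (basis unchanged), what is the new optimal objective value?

1017

At the optimum: bottling uses 124 of 139 (slack = 15); malt uses 100 of 100 (binding); fermentation uses 36 of 36 (binding); hops uses 60 of 77 (slack = 17).
By complementary slackness, y = 0 for the non-binding constraints.
Dual feasibility on the basic columns requires 3·y_malt + 1·y_fermentation = 30.5, 5·y_malt + 2·y_fermentation = 52.
This yields shadow prices y_malt = 9, y_fermentation = 3.5.
Δz = y_malt·Δb = 9 × (-1) = -9, so new z* = 1026 − 9 = 1017.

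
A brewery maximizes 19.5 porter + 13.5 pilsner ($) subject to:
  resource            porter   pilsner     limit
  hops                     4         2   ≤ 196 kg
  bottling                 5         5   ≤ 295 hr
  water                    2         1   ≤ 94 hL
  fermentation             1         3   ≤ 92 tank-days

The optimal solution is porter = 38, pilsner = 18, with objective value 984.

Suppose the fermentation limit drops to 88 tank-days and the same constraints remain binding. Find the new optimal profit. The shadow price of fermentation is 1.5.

Δb = -4, so new z* = 984 + (1.5)·(-4) = 984 − 6 = 978.

978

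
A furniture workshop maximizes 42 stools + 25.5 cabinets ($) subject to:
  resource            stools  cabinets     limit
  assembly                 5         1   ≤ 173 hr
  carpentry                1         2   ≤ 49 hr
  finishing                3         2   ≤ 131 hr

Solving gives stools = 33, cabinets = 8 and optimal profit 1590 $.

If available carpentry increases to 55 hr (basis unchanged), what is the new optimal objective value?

Binding: assembly and carpentry. Non-binding: finishing (16 unused).
Slack constraints have shadow price 0 (complementary slackness).
From A_Bᵀ y = c: 5·y_assembly + 1·y_carpentry = 42; 1·y_assembly + 2·y_carpentry = 25.5.
This yields shadow prices y_assembly = 6.5, y_carpentry = 9.5.
Δz = y_carpentry·Δb = 9.5 × (6) = 57, so new z* = 1590 + 57 = 1647.

1647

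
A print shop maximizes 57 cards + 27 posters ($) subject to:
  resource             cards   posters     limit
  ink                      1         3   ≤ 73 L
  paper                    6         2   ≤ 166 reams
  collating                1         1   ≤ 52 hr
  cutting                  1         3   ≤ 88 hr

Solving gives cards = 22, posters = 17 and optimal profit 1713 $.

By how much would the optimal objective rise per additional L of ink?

3

Check each constraint at x*: ink 73/73 (tight); paper 166/166 (tight); collating 39/52 (slack 13); cutting 73/88 (slack 15).
Since collating, cutting are not tight, their duals are 0.
Dual feasibility on the basic columns requires 1·y_ink + 6·y_paper = 57, 3·y_ink + 2·y_paper = 27.
Solving: y_ink = 3, y_paper = 9.
Shadow price of ink = 3.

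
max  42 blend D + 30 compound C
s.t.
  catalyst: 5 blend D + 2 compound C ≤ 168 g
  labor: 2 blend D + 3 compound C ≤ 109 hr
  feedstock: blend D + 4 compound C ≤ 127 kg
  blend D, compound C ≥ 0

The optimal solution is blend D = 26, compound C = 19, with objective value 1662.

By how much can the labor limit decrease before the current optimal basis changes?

41.8

Binding constraints: catalyst, labor. The basis is B = [[5,2],[2,3]] with det 11.
Per unit decrease in labor, x* moves by d = (0.1818, -0.4545).
The basis stays optimal until compound C reaches 0; allowable decrease = 41.8 hr.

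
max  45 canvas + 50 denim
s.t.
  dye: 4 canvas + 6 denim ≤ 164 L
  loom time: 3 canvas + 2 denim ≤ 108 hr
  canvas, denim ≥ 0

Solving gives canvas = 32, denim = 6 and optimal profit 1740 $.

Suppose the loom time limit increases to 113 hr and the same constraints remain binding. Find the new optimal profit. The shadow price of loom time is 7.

Δb = 5, so new z* = 1740 + (7)·(5) = 1740 + 35 = 1775.

1775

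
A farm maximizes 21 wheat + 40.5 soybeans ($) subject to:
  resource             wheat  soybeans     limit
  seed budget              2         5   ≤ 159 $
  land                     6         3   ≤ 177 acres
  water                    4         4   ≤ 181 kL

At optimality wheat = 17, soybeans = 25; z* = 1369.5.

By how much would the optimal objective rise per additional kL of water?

Check each constraint at x*: seed budget 159/159 (tight); land 177/177 (tight); water 168/181 (slack 13).
Since water is not tight, its dual is 0.
From A_Bᵀ y = c: 2·y_seed budget + 6·y_land = 21; 5·y_seed budget + 3·y_land = 40.5.
→ y_seed budget = 7.5 and y_land = 1.
Shadow price of water = 0.

0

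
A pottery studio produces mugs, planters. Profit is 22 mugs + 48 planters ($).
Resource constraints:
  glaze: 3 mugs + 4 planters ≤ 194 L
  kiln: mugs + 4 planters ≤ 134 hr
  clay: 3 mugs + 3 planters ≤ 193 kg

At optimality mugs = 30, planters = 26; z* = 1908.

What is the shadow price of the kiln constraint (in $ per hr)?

7

Check each constraint at x*: glaze 194/194 (tight); kiln 134/134 (tight); clay 168/193 (slack 25).
Slack constraints have shadow price 0 (complementary slackness).
Dual feasibility on the basic columns requires 3·y_glaze + 1·y_kiln = 22, 4·y_glaze + 4·y_kiln = 48.
This yields shadow prices y_glaze = 5, y_kiln = 7.
Shadow price of kiln = 7.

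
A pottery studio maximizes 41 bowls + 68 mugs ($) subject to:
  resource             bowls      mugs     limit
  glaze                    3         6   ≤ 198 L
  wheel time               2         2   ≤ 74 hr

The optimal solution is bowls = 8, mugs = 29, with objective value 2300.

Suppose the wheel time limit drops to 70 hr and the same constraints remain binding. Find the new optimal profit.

Check each constraint at x*: glaze 198/198 (tight); wheel time 74/74 (tight).
From A_Bᵀ y = c: 3·y_glaze + 2·y_wheel time = 41; 6·y_glaze + 2·y_wheel time = 68.
→ y_glaze = 9 and y_wheel time = 7.
Δz = y_wheel time·Δb = 7 × (-4) = -28, so new z* = 2300 − 28 = 2272.

2272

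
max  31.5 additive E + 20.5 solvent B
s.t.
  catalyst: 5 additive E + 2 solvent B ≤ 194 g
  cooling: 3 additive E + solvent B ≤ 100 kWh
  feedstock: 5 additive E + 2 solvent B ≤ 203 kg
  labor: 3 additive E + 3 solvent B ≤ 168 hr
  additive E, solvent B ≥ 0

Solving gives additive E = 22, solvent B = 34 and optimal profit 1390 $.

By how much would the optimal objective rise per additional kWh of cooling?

5.5

Binding: cooling and labor. Non-binding: catalyst (16 unused), feedstock (25 unused).
By complementary slackness, y = 0 for the non-binding constraints.
Dual feasibility on the basic columns requires 3·y_cooling + 3·y_labor = 31.5, 1·y_cooling + 3·y_labor = 20.5.
Solving: y_cooling = 5.5, y_labor = 5.
Shadow price of cooling = 5.5.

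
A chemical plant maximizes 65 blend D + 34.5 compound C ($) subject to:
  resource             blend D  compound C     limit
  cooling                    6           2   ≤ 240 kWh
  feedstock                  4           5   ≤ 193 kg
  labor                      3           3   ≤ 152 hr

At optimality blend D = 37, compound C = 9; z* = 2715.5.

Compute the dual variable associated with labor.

0

At the optimum: cooling uses 240 of 240 (binding); feedstock uses 193 of 193 (binding); labor uses 138 of 152 (slack = 14).
By complementary slackness, y = 0 for the non-binding constraint.
From A_Bᵀ y = c: 6·y_cooling + 4·y_feedstock = 65; 2·y_cooling + 5·y_feedstock = 34.5.
Solving: y_cooling = 8.5, y_feedstock = 3.5.
Shadow price of labor = 0.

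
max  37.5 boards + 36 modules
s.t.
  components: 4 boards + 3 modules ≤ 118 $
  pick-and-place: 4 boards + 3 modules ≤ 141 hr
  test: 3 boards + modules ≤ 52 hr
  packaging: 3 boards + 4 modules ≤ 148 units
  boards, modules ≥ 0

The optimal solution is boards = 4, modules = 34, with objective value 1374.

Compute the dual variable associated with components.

At the optimum: components uses 118 of 118 (binding); pick-and-place uses 118 of 141 (slack = 23); test uses 46 of 52 (slack = 6); packaging uses 148 of 148 (binding).
By complementary slackness, y = 0 for the non-binding constraints.
The binding rows give the dual system: 4·y_components + 3·y_packaging = 37.5 and 3·y_components + 4·y_packaging = 36.
→ y_components = 6 and y_packaging = 4.5.
Shadow price of components = 6.

6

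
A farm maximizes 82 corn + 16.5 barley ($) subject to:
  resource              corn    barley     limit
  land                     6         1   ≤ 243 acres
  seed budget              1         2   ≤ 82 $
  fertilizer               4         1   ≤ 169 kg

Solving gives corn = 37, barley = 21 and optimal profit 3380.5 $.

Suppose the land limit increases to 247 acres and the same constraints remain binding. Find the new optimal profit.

3412.5

Binding: land and fertilizer. Non-binding: seed budget (3 unused).
By complementary slackness, y = 0 for the non-binding constraint.
From A_Bᵀ y = c: 6·y_land + 4·y_fertilizer = 82; 1·y_land + 1·y_fertilizer = 16.5.
→ y_land = 8 and y_fertilizer = 8.5.
Δz = y_land·Δb = 8 × (4) = 32, so new z* = 3380.5 + 32 = 3412.5.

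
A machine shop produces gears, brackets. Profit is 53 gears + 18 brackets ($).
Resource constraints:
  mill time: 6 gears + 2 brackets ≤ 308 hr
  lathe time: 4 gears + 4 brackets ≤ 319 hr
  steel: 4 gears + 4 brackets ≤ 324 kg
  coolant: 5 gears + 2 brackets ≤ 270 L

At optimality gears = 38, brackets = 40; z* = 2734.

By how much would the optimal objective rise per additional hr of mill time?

8

Check each constraint at x*: mill time 308/308 (tight); lathe time 312/319 (slack 7); steel 312/324 (slack 12); coolant 270/270 (tight).
By complementary slackness, y = 0 for the non-binding constraints.
Dual feasibility on the basic columns requires 6·y_mill time + 5·y_coolant = 53, 2·y_mill time + 2·y_coolant = 18.
→ y_mill time = 8 and y_coolant = 1.
Shadow price of mill time = 8.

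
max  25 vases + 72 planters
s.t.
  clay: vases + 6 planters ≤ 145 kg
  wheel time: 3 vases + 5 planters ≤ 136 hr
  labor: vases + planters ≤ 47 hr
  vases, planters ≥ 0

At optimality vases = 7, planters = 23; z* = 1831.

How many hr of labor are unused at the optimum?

labor used = 1·7 + 1·23 = 30; slack = 47 − 30 = 17.

17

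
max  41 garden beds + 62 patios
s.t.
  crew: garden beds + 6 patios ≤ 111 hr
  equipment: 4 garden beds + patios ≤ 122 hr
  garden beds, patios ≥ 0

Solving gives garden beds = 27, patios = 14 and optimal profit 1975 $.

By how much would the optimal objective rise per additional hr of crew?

At the optimum: crew uses 111 of 111 (binding); equipment uses 122 of 122 (binding).
The binding rows give the dual system: 1·y_crew + 4·y_equipment = 41 and 6·y_crew + 1·y_equipment = 62.
Solving: y_crew = 9, y_equipment = 8.
Shadow price of crew = 9.

9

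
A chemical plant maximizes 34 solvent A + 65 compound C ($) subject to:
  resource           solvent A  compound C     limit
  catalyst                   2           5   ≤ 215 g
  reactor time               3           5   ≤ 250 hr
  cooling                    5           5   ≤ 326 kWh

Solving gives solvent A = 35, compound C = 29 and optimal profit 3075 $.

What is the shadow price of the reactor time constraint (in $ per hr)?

At the optimum: catalyst uses 215 of 215 (binding); reactor time uses 250 of 250 (binding); cooling uses 320 of 326 (slack = 6).
Since cooling is not tight, its dual is 0.
From A_Bᵀ y = c: 2·y_catalyst + 3·y_reactor time = 34; 5·y_catalyst + 5·y_reactor time = 65.
This yields shadow prices y_catalyst = 5, y_reactor time = 8.
Shadow price of reactor time = 8.

8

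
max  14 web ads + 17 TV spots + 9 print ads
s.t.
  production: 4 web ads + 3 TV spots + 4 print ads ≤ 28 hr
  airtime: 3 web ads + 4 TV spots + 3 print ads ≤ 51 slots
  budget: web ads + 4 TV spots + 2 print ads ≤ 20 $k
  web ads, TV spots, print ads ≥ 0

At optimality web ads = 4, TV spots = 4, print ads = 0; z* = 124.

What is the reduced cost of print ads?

-7

Check each constraint at x*: production 28/28 (tight); airtime 28/51 (slack 23); budget 20/20 (tight).
By complementary slackness, y = 0 for the non-binding constraint.
Dual feasibility on the basic columns requires 4·y_production + 1·y_budget = 14, 3·y_production + 4·y_budget = 17.
Solving: y_production = 3, y_budget = 2.
Reduced cost of print ads: c₃ − yᵀa₃ = 9 − (3·4 + 2·2) = 9 − 16 = -7.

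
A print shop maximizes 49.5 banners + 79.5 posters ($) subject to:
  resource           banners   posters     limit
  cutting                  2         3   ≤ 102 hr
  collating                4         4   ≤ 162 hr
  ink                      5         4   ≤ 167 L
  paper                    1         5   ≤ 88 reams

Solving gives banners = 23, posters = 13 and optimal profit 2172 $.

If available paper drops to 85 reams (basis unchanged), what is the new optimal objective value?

2143.5

Check each constraint at x*: cutting 85/102 (slack 17); collating 144/162 (slack 18); ink 167/167 (tight); paper 88/88 (tight).
Since cutting, collating are not tight, their duals are 0.
The binding rows give the dual system: 5·y_ink + 1·y_paper = 49.5 and 4·y_ink + 5·y_paper = 79.5.
Solving: y_ink = 8, y_paper = 9.5.
Δz = y_paper·Δb = 9.5 × (-3) = -28.5, so new z* = 2172 − 28.5 = 2143.5.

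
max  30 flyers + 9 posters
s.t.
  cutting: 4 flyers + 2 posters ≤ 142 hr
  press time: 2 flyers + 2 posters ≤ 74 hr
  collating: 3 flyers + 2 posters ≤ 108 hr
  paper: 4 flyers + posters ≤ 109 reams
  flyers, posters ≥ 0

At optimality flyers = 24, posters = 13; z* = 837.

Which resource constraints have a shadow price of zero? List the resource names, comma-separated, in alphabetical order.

cutting: 122/142 (slack 20)
press time: 74/74 (binding)
collating: 98/108 (slack 10)
paper: 109/109 (binding)
By complementary slackness, a constraint with positive slack has shadow price 0 → collating, cutting.

collating, cutting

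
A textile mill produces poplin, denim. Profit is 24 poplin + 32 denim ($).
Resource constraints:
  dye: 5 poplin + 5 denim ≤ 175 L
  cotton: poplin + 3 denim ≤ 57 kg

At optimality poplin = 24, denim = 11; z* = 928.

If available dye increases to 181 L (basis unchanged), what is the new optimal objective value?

952

At the optimum: dye uses 175 of 175 (binding); cotton uses 57 of 57 (binding).
Dual feasibility on the basic columns requires 5·y_dye + 1·y_cotton = 24, 5·y_dye + 3·y_cotton = 32.
→ y_dye = 4 and y_cotton = 4.
Δz = y_dye·Δb = 4 × (6) = 24, so new z* = 928 + 24 = 952.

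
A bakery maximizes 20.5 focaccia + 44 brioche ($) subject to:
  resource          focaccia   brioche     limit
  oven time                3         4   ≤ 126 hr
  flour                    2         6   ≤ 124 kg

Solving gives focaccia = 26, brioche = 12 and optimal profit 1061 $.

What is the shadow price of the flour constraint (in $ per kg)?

5

At the optimum: oven time uses 126 of 126 (binding); flour uses 124 of 124 (binding).
From A_Bᵀ y = c: 3·y_oven time + 2·y_flour = 20.5; 4·y_oven time + 6·y_flour = 44.
This yields shadow prices y_oven time = 3.5, y_flour = 5.
Shadow price of flour = 5.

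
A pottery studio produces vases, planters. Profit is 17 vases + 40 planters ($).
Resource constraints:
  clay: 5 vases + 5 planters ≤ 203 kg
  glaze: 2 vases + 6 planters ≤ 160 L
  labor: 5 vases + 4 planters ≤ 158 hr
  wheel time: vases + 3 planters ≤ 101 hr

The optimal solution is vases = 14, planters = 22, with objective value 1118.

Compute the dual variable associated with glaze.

6

Binding: glaze and labor. Non-binding: clay (23 unused), wheel time (21 unused).
Slack constraints have shadow price 0 (complementary slackness).
The binding rows give the dual system: 2·y_glaze + 5·y_labor = 17 and 6·y_glaze + 4·y_labor = 40.
→ y_glaze = 6 and y_labor = 1.
Shadow price of glaze = 6.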